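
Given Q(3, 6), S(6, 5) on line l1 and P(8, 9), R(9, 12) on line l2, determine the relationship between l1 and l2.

Slope of line 1: m1 = (5 - 6)/(6 - 3) = -1/3 = -1/3
Slope of line 2: m2 = (12 - 9)/(9 - 8) = 3/1 = 3
m1 * m2 = (-1/3) * (3) = -1 = -1, so the lines are perpendicular.

Perpendicular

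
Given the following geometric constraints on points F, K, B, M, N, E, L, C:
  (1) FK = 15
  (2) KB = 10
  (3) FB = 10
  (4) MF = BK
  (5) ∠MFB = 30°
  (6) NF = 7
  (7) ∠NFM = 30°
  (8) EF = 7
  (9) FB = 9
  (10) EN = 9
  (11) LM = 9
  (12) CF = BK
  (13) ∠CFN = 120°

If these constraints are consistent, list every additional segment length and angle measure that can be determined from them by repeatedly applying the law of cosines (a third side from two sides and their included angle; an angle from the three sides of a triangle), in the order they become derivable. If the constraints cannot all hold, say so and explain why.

These constraints are not satisfiable: (3) FB = 10 and (9) FB = 9 assign two different lengths to the same segment. No planar figure meets all of them, so nothing further can be derived.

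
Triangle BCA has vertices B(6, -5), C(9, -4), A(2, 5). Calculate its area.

Shoelace: Area = (1/2)|6(-4-5) + 9(5--5) + 2(-5--4)| = (1/2)(34) = 17

17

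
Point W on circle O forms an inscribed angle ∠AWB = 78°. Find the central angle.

Central angle = 2 × 78° = 156° (inscribed angle theorem).

156°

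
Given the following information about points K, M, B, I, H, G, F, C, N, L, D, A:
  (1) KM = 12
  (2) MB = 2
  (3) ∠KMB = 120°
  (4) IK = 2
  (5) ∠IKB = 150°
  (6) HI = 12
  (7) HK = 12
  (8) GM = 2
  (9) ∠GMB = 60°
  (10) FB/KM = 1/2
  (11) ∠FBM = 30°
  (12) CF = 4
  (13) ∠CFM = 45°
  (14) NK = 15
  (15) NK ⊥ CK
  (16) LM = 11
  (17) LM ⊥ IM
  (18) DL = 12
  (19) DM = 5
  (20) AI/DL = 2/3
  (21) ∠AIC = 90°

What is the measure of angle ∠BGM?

Step 1: By the law of cosines on triangle GMB: GB² = 2² + 2² − 2·2·2·cos(60°) = 4, so GB = 2.
Step 2: By the inverse law of cosines on triangle BGM: cos(∠BGM) = (2² + 2² − 2²) / (2·2·2) = 4/8 = 0.5, so ∠BGM = 60°.

Therefore, the measure of angle ∠BGM = 60°.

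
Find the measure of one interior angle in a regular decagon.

Each interior angle of a regular n-gon is (n - 2) * 180 / n.
For n = 10: (10 - 2) * 180 / 10 = 1440/10 = 144 degrees.

144 degrees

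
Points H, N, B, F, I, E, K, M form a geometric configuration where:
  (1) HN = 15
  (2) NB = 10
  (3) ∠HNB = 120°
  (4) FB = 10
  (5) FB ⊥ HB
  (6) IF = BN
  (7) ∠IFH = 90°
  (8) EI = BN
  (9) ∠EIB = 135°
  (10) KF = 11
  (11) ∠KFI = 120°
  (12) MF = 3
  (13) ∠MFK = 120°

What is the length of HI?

From the given relations: IF = BN = 10.
Step 1: By the law of cosines on triangle BNH: BH² = 10² + 15² − 2·10·15·cos(120°) = 475, so BH = 5·√19.
Step 2: By the law of cosines on triangle FBH: FH² = 10² + (5·√19)² − 2·10·5·√19·cos(90°) = 575, so FH = 5·√23.
Step 3: By the law of cosines on triangle HFI: HI² = (5·√23)² + 10² − 2·5·√23·10·cos(90°) = 675, so HI = 15·√3.

Therefore, the length of HI = 15·√3.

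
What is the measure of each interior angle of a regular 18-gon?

Each interior angle of a regular n-gon is (n - 2) * 180 / n.
For n = 18: (18 - 2) * 180 / 18 = 2880/18 = 160 degrees.

160 degrees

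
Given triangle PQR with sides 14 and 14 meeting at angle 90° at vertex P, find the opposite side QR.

Since angle P = 90°, this is a right triangle and the law of cosines reduces to the Pythagorean theorem.
QR^2 = 14^2 + 14^2 = 392
QR = 14*sqrt(2)

14*sqrt(2)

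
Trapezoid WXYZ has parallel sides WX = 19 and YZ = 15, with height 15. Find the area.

A trapezoid's area equals the midsegment times the height.
The midsegment is (19 + 15) / 2 = 17.
Area = 17 * 15 = 255.

255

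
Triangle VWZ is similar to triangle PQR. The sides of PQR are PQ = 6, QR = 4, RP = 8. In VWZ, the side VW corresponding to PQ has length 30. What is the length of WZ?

Similar triangles have proportional sides. Setting up the proportion:
VW / PQ = WZ / QR
30 / 6 = WZ / 4
WZ = 4 * 30 / 6 = 20.

20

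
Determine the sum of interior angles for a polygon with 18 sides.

The sum of interior angles of an n-sided polygon is (n - 2) * 180.
For n = 18: (18 - 2) * 180 = 16 * 180 = 2880 degrees.

2880 degrees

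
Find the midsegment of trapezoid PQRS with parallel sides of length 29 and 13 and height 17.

The midsegment (median) of a trapezoid connects the midpoints of the non-parallel sides.
Its length is the average of the two bases: (29 + 13) / 2 = 21.

21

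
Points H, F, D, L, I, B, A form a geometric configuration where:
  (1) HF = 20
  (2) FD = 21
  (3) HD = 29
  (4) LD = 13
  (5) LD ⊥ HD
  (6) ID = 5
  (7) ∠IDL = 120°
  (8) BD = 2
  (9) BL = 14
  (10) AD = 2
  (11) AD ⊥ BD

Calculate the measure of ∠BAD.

Step 1: By the law of cosines on triangle ADB: AB² = 2² + 2² − 2·2·2·cos(90°) = 8, so AB = 2·√2.
Step 2: By the inverse law of cosines on triangle BAD: cos(∠BAD) = ((2·√2)² + 2² − 2²) / (2·2·√2·2) = 8/11.31 = 0.7071, so ∠BAD = 45°.

Therefore, the measure of angle ∠BAD = 45°.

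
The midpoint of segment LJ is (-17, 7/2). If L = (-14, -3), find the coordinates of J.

Using the midpoint formula: M = ((x1 + x2)/2, (y1 + y2)/2)
We know M = (-17, 7/2) and L = (-14, -3)
For x: -17 = (-14 + x2)/2, so x2 = 2*-17 - -14 = -20
For y: 7/2 = (-3 + y2)/2, so y2 = 2*7/2 - -3 = 10
J = (-20, 10)

(-20, 10)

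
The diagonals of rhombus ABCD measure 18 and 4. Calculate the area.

Area of a rhombus = (d1 * d2) / 2
Area = (18 * 4) / 2
Area = 72 / 2
Area = 36

36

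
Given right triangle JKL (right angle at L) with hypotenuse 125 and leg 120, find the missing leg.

Rearranging the Pythagorean theorem to solve for the unknown leg:
leg^2 = hypotenuse^2 - known_leg^2 = 15625 - 14400 = 1225
leg = sqrt(1225) = 35.

35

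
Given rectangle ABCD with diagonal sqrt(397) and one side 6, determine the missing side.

b = sqrt(d^2 - a^2) = sqrt(397 - 36) = sqrt(361) = 19

19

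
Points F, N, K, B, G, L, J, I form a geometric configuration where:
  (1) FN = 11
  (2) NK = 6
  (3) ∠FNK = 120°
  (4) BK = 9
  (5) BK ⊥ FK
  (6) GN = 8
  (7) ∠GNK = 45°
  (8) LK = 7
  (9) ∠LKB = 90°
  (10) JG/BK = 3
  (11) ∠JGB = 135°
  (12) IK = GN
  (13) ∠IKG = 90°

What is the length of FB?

Step 1: By the law of cosines on triangle FNK: FK² = 11² + 6² − 2·11·6·cos(120°) = 223, so FK ≈ 14.93.
Step 2: By the law of cosines on triangle FKB: FB² = 14.93² + 9² − 2·14.93·9·cos(90°) = 304, so FB = 4·√19.

Therefore, the length of FB = 4·√19.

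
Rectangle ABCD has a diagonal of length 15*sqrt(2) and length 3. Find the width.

b = sqrt(d^2 - a^2) = sqrt(450 - 9) = sqrt(441) = 21

21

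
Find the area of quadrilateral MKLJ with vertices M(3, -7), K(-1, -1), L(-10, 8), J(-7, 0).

The Shoelace formula works by pairing each vertex with the next (cycling back to the first).
For each pair, compute x_i*y_(i+1) - x_(i+1)*y_i:
  (3*-1 - -1*-7) = -10
  (-1*8 - -10*-1) = -18
  (-10*0 - -7*8) = 56
  (-7*-7 - 3*0) = 49
Taking half the absolute value of the total: Area = (1/2)(77) = 77/2.

77/2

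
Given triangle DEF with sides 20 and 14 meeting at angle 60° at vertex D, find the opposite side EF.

When two sides and the included angle are known, the law of cosines gives the third side.
c^2 = a^2 + b^2 - 2ab cos(C) generalizes the Pythagorean theorem to non-right triangles.
Here: EF^2 = 400 + 196 - 560*(1/2) = 316
EF = 2*sqrt(79)

2*sqrt(79)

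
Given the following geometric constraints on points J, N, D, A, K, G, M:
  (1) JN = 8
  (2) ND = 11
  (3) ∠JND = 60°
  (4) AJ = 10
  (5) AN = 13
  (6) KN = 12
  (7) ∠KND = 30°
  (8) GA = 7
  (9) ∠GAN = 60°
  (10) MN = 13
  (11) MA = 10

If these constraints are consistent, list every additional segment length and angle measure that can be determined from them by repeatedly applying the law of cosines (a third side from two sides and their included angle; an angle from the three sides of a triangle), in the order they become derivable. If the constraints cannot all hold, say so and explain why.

The constraints are consistent. Derivable facts, in order:
After 1 step:
- DK ≈ 6.03
- JD = √97
- NG = √127
- ∠AJN = 91.79°
- ∠AMN = 67.38°
- ∠ANJ = 50.25°
- ∠ANM = 45.24°
- ∠JAN = 37.96°
- ∠MAN = 67.38°
After 2 steps:
- ∠AGN = 87.46°
- ∠ANG = 32.54°
- ∠DJN = 75.3°
- ∠DKN = 65.78°
- ∠JDN = 44.7°
- ∠KDN = 84.22°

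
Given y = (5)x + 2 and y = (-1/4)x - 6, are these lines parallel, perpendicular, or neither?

Slope of line 1: m1 = 5
Slope of line 2: m2 = -1/4
For parallel lines we need equal slopes: 5 != -1/4.
For perpendicular lines we need m1*m2 = -1: (5)(-1/4) = -5/4 != -1.
Since neither condition holds, the lines are neither parallel nor perpendicular.

Neither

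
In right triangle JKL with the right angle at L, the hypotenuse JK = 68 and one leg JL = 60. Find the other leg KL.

By the Pythagorean theorem: KL^2 = JK^2 - JL^2
KL^2 = 68^2 - 60^2 = 4624 - 3600 = 1024
KL = sqrt(1024) = 32

32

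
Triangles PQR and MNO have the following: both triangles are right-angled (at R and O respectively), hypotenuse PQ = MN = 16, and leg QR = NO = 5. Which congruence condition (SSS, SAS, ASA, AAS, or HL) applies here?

The given information matches HL: The hypotenuse and one leg of two right triangles are equal (Hypotenuse-Leg).

HL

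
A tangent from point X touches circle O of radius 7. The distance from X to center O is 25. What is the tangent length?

tangent = √(d² - r²) = √(25² - 7²) = √(625 - 49) = √576 = 24

24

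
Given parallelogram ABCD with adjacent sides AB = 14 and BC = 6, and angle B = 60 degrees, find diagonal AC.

Law of cosines: d^2 = 14^2 + 6^2 - 2(14)(6)cos(60°) = 148, so d = 2*sqrt(37).

2*sqrt(37)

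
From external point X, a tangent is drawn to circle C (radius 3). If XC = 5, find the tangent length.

tangent = √(d² - r²) = √(5² - 3²) = √(25 - 9) = √16 = 4

4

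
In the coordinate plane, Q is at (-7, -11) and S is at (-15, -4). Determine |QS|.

d = sqrt((-8)^2 + (7)^2) = sqrt(113)

sqrt(113)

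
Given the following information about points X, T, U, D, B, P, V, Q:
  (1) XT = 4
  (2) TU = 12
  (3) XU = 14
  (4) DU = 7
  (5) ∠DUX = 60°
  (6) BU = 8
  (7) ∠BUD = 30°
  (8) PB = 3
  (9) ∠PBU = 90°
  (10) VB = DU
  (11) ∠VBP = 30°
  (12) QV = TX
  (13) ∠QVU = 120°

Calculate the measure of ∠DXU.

Step 1: By the law of cosines on triangle XUD: XD² = 14² + 7² − 2·14·7·cos(60°) = 147, so XD = 7·√3.
Step 2: By the inverse law of cosines on triangle DXU: cos(∠DXU) = ((7·√3)² + 14² − 7²) / (2·7·√3·14) = 294/339.48 = 0.866, so ∠DXU = 30°.

Therefore, the measure of angle ∠DXU = 30°.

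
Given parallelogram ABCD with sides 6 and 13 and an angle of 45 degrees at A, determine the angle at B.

In a parallelogram, consecutive angles are supplementary (sum to 180°).
angle B = 180 - angle A
angle B = 180 - 45
angle B = 135 degrees

135 degrees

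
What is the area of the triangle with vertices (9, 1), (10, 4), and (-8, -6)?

Using the Shoelace formula for a triangle:
Area = (1/2)|x0(y1 - y2) + x1(y2 - y0) + x2(y0 - y1)|
Area = (1/2)|9(4 - -6) + 10(-6 - 1) + -8(1 - 4)|
Area = (1/2)|90 + -70 + 24|
Area = (1/2)|44|
Area = (1/2)(44)
Area = 22

22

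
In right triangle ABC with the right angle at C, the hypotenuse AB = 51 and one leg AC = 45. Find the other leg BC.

By the Pythagorean theorem: BC^2 = AB^2 - AC^2
BC^2 = 51^2 - 45^2 = 2601 - 2025 = 576
BC = sqrt(576) = 24

24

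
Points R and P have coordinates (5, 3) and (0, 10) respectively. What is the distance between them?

d = sqrt((0 - 5)^2 + (10 - 3)^2)
d = sqrt(-5^2 + 7^2)
d = sqrt(25 + 49)
d = sqrt(74)

sqrt(74)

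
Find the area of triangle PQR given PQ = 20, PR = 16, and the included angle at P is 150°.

Area = (1/2) * PQ * PR * sin(P)
Area = (1/2) * 20 * 16 * sin(150°)
Area = (1/2) * 20 * 16 * 1/2
Area = 80

80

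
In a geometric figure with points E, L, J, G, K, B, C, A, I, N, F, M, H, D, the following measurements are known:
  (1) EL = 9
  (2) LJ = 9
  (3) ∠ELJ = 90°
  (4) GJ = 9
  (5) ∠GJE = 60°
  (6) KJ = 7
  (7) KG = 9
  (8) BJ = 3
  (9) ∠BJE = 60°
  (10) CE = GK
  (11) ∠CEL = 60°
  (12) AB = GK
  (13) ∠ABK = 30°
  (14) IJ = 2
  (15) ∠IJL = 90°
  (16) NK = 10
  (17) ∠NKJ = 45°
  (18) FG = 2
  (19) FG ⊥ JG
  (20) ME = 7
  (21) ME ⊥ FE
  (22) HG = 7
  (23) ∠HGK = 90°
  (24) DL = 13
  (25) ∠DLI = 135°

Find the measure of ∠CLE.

From the given relations: CE = GK = 9.
Step 1: By the law of cosines on triangle LEC: LC² = 9² + 9² − 2·9·9·cos(60°) = 81, so LC = 9.
Step 2: By the inverse law of cosines on triangle CLE: cos(∠CLE) = (9² + 9² − 9²) / (2·9·9) = 81/162 = 0.5, so ∠CLE = 60°.

Therefore, the measure of angle ∠CLE = 60°.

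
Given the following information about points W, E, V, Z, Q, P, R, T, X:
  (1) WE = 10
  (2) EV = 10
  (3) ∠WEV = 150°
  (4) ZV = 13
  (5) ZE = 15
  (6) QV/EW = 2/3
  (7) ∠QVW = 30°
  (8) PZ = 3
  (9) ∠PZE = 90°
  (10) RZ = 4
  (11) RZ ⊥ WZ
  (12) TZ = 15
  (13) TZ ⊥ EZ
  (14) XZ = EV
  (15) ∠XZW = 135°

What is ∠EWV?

Step 1: By the law of cosines on triangle WEV: WV² = 10² + 10² − 2·10·10·cos(150°) = 373.21, so WV ≈ 19.32.
Step 2: By the inverse law of cosines on triangle EWV: cos(∠EWV) = (10² + 19.32² − 10²) / (2·10·19.32) = 373.21/386.37 = 0.9659, so ∠EWV = 15°.

Therefore, the measure of angle ∠EWV = 15°.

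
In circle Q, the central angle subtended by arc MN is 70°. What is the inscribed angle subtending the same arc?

Inscribed angle = 70° / 2 = 35° (inscribed angle theorem).

35°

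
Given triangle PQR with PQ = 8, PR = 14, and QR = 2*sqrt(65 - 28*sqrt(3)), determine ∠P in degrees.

cos(P) = (8² + 14² - (2*sqrt(65 - 28*sqrt(3)))²) / (2 × 8 × 14) = sqrt(3)/2, so P = arccos(sqrt(3)/2) = 30°.

30°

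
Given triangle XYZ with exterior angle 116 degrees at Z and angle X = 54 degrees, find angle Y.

The exterior angle theorem states that an exterior angle equals the sum of the two non-adjacent interior angles.
So 116 = 54 + angle Y, which gives angle Y = 116 - 54 = 62 degrees.

62 degrees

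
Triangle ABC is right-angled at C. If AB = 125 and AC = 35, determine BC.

By the Pythagorean theorem: BC^2 = AB^2 - AC^2
BC^2 = 125^2 - 35^2 = 15625 - 1225 = 14400
BC = sqrt(14400) = 120

120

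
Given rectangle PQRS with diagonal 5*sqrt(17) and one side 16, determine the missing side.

The diagonal of a rectangle forms a right triangle with the two sides.
Rearranging the Pythagorean theorem: missing side = sqrt(d^2 - known^2).
= sqrt(425 - 256) = sqrt(169) = 13.

13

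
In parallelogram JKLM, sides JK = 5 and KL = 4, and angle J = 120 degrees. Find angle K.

Opposite sides of a parallelogram are parallel, so consecutive angles form co-interior angles on a transversal.
Co-interior angles sum to 180°, giving angle K = 180 - 120 = 60 degrees.

60 degrees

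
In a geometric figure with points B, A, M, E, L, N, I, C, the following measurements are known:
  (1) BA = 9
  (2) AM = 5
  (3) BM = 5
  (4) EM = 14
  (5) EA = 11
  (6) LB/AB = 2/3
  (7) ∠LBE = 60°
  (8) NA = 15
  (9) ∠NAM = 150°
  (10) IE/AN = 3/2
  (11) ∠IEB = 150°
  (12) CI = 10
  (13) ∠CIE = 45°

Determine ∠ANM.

Step 1: By the law of cosines on triangle NAM: NM² = 15² + 5² − 2·15·5·cos(150°) = 379.9, so NM ≈ 19.49.
Step 2: By the inverse law of cosines on triangle ANM: cos(∠ANM) = (15² + 19.49² − 5²) / (2·15·19.49) = 579.9/584.73 = 0.9917, so ∠ANM = 7.37°.

Therefore, the measure of angle ∠ANM = 7.37°.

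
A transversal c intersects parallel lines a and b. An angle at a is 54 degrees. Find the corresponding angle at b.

Corresponding angles formed by parallel lines and a transversal are equal.
The given angle is 54 degrees.
The corresponding angle = 54 degrees.

54 degrees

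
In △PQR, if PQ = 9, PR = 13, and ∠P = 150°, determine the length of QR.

Law of cosines: QR^2 = 9^2 + 13^2 - 2(9)(13)cos(150°) = 117*sqrt(3) + 250, so QR = sqrt(117*sqrt(3) + 250).

sqrt(117*sqrt(3) + 250)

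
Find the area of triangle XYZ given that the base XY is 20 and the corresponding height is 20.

A triangle's area is half the area of a rectangle with the same base and height.
Area = (1/2) * 20 * 20 = 200.

200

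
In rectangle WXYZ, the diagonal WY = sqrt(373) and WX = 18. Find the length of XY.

Using the Pythagorean theorem: d^2 = a^2 + b^2
b^2 = d^2 - a^2
b^2 = 373 - 324
b^2 = 49
b = sqrt(49) = 7

7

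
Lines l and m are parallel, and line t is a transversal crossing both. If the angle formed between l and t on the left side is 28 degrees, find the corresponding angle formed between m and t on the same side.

Corresponding angles are equal: 28 degrees.

28 degrees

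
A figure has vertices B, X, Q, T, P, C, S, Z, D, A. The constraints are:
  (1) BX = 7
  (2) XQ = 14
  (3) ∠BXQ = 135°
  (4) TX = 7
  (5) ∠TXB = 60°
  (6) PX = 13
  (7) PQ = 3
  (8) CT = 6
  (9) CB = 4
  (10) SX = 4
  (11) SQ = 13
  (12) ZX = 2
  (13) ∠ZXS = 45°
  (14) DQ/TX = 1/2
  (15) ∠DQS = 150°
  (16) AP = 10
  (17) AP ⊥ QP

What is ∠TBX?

Step 1: By the law of cosines on triangle BXT: BT² = 7² + 7² − 2·7·7·cos(60°) = 49, so BT = 7.
Step 2: By the inverse law of cosines on triangle TBX: cos(∠TBX) = (7² + 7² − 7²) / (2·7·7) = 49/98 = 0.5, so ∠TBX = 60°.

Therefore, the measure of angle ∠TBX = 60°.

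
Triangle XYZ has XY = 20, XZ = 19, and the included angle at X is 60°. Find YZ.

By the law of cosines: YZ^2 = XY^2 + XZ^2 - 2*XY*XZ*cos(X)
YZ^2 = 20^2 + 19^2 - 2*20*19*cos(60°)
YZ^2 = 400 + 361 - 760*(1/2)
YZ^2 = 381
YZ = sqrt(381)

sqrt(381)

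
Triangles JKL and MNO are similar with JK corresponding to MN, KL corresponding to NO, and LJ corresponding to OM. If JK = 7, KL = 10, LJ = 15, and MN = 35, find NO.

Similar triangles have proportional sides. Setting up the proportion:
MN / JK = NO / KL
35 / 7 = NO / 10
NO = 10 * 35 / 7 = 50.

50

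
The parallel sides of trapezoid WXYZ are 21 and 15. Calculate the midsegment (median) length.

The midsegment of a trapezoid = (base1 + base2) / 2
midsegment = (21 + 15) / 2
midsegment = 36 / 2
midsegment = 18

18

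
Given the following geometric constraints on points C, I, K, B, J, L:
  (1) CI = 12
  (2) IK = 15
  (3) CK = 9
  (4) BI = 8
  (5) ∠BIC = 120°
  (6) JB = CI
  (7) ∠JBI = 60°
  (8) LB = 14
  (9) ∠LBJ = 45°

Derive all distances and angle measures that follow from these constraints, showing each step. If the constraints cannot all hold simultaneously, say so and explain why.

The constraints are consistent.

From the given relations:
  JB = CI = 12

Step 1: From CI = 12, IB = 8, and ∠CIB = 120°, by the law of cosines:
  CB² = CI² + IB² - 2·CI·IB·cos(120°) = 144 + 64 + 96 = 304
  CB = 4·√19

Step 2: From IB = 8, BJ = 12, and ∠IBJ = 60°, by the law of cosines:
  IJ² = IB² + BJ² - 2·IB·BJ·cos(60°) = 64 + 144 - 96 = 112
  IJ = 4·√7

Step 3: From JB = 12, BL = 14, and ∠JBL = 45°, by the law of cosines:
  JL² = JB² + BL² - 2·JB·BL·cos(45°) = 144 + 196 - 237.6 = 102.4
  JL ≈ 10.12

Step 4: From CI = 12, CK = 9, IK = 15, by the inverse law of cosines:
  cos(∠ICK) = (CI² + CK² - IK²) / (2·CI·CK)
  ∠ICK = 90°

Step 5: From IC = 12, IK = 15, CK = 9, by the inverse law of cosines:
  cos(∠CIK) = (IC² + IK² - CK²) / (2·IC·IK)
  ∠CIK = 36.87°

Step 6: From KC = 9, KI = 15, CI = 12, by the inverse law of cosines:
  cos(∠CKI) = (KC² + KI² - CI²) / (2·KC·KI)
  ∠CKI = 53.13°

Step 7: From CB = 4·√19, CI = 12, BI = 8, by the inverse law of cosines:
  cos(∠BCI) = (CB² + CI² - BI²) / (2·CB·CI)
  ∠BCI = 23.41°

Step 8: From IB = 8, IJ = 4·√7, BJ = 12, by the inverse law of cosines:
  cos(∠BIJ) = (IB² + IJ² - BJ²) / (2·IB·IJ)
  ∠BIJ = 79.11°

Step 9: From BC = 4·√19, BI = 8, CI = 12, by the inverse law of cosines:
  cos(∠CBI) = (BC² + BI² - CI²) / (2·BC·BI)
  ∠CBI = 36.59°

Step 10: From JB = 12, JI = 4·√7, BI = 8, by the inverse law of cosines:
  cos(∠BJI) = (JB² + JI² - BI²) / (2·JB·JI)
  ∠BJI = 40.89°

Step 11: From JB = 12, JL = 10.12, BL = 14, by the inverse law of cosines:
  cos(∠BJL) = (JB² + JL² - BL²) / (2·JB·JL)
  ∠BJL = 78.02°

Step 12: From LB = 14, LJ = 10.12, BJ = 12, by the inverse law of cosines:
  cos(∠BLJ) = (LB² + LJ² - BJ²) / (2·LB·LJ)
  ∠BLJ = 56.98°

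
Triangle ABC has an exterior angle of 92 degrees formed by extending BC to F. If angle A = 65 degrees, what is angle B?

angle B = 92 - 65 = 27 degrees (exterior angle theorem).

27 degrees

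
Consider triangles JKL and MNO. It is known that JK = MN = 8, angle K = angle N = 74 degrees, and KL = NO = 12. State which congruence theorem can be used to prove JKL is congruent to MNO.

The given information matches SAS: Two pairs of corresponding sides and the included angle are equal (Side-Angle-Side).

SAS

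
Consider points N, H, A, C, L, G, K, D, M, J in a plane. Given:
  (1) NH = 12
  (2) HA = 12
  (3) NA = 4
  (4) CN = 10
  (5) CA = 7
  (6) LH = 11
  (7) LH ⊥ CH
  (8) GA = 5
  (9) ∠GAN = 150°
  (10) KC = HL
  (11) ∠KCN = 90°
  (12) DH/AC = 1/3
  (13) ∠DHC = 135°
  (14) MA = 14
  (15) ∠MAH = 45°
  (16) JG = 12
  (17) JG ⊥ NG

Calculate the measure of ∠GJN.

Step 1: By the law of cosines on triangle GAN: GN² = 5² + 4² − 2·5·4·cos(150°) = 75.64, so GN ≈ 8.7.
Step 2: By the law of cosines on triangle JGN: JN² = 12² + 8.7² − 2·12·8.7·cos(90°) = 219.64, so JN ≈ 14.82.
Step 3: By the inverse law of cosines on triangle GJN: cos(∠GJN) = (12² + 14.82² − 8.7²) / (2·12·14.82) = 288/355.69 = 0.8097, so ∠GJN = 35.93°.

Therefore, the measure of angle ∠GJN = 35.93°.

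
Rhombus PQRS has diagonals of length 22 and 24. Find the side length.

The diagonals of a rhombus bisect each other at right angles.
Half-diagonals: 22/2 = 11 and 24/2 = 12
side = sqrt(11^2 + 12^2)
side = sqrt(121 + 144)
side = sqrt(265)

sqrt(265)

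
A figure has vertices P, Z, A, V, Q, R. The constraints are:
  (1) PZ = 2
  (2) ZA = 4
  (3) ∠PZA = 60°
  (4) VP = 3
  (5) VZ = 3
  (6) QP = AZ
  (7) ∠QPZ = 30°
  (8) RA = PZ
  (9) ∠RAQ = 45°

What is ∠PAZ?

Step 1: By the law of cosines on triangle AZP: AP² = 4² + 2² − 2·4·2·cos(60°) = 12, so AP = 2·√3.
Step 2: By the inverse law of cosines on triangle PAZ: cos(∠PAZ) = ((2·√3)² + 4² − 2²) / (2·2·√3·4) = 24/27.71 = 0.866, so ∠PAZ = 30°.

Therefore, the measure of angle ∠PAZ = 30°.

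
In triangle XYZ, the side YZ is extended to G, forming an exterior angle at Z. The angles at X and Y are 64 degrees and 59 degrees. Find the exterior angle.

Exterior angle = 64 + 59 = 123 degrees (exterior angle theorem).

123 degrees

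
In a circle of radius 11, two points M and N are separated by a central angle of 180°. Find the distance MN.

Chord = 2(11) sin(90°) = 22

22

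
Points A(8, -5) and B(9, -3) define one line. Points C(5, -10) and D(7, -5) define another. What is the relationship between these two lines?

Slope of line 1: m1 = (-3 - -5)/(9 - 8) = 2/1 = 2
Slope of line 2: m2 = (-5 - -10)/(7 - 5) = 5/2 = 5/2
For parallel lines we need equal slopes: 2 != 5/2.
For perpendicular lines we need m1*m2 = -1: (2)(5/2) = 5 != -1.
Since neither condition holds, the lines are neither parallel nor perpendicular.

Neither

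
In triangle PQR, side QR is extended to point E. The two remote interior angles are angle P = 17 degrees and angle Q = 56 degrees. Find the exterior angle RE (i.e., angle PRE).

The interior angle at R is 180 - 17 - 56 = 107 degrees.
The exterior angle and interior angle at R are supplementary:
Exterior angle = 180 - 107 = 73 degrees.

73 degrees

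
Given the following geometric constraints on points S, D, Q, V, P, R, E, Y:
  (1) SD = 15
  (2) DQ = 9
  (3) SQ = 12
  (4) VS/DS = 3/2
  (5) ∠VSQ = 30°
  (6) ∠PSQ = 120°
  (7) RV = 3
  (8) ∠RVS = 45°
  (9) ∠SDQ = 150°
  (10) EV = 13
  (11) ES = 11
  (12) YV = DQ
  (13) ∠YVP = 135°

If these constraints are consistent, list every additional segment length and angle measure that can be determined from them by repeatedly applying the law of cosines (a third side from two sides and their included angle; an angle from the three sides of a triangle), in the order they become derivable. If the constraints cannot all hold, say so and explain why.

These constraints are not satisfiable: (1), (2) and (3) fix all three sides of triangle SDQ, so by the law of cosines cos(∠SDQ) = (15² + 9² − 12²) / (2·15·9) = 0.6000, i.e. ∠SDQ ≈ 53.13°, which contradicts (9) ∠SDQ = 150°. No planar figure meets all of them, so nothing further can be derived.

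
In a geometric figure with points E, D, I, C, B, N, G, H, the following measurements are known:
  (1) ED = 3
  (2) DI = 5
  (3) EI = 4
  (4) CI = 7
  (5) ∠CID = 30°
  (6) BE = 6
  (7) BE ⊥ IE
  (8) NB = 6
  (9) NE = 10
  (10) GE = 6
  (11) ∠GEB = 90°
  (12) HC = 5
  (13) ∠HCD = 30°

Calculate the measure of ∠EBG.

Step 1: By the law of cosines on triangle BEG: BG² = 6² + 6² − 2·6·6·cos(90°) = 72, so BG = 6·√2.
Step 2: By the inverse law of cosines on triangle EBG: cos(∠EBG) = (6² + (6·√2)² − 6²) / (2·6·6·√2) = 72/101.82 = 0.7071, so ∠EBG = 45°.

Therefore, the measure of angle ∠EBG = 45°.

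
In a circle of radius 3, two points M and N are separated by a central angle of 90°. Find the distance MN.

Chord length = 2r sin(θ/2)
= 2 × 3 × sin(90°/2)
= 2 × 3 × sin(45°)
= 3*sqrt(2)

3*sqrt(2)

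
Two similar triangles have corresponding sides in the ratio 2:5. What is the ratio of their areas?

Area scales with the square of linear dimensions. If every length is multiplied by 2/5, then the area is multiplied by (2/5)^2 = 4/25.
The area ratio is 4:25.

4:25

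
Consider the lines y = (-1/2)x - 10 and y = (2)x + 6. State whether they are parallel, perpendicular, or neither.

Slope of line 1: m1 = -1/2
Slope of line 2: m2 = 2
m1 * m2 = -1, so perpendicular.

Perpendicular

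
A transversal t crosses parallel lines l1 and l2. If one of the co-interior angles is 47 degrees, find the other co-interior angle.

Co-interior (same-side interior) angles are between the parallel lines on the same side of the transversal.
Unlike corresponding or alternate interior angles, they are supplementary rather than equal.
So the angle = 180 - 47 = 133 degrees.

133 degrees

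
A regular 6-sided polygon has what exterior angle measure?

Each exterior angle of a regular n-gon is 360 / n.
For n = 6: 360 / 6 = 60 degrees.

60 degrees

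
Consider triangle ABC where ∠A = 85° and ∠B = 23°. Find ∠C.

By the triangle angle sum property, the three interior angles of any triangle add up to 180°.
We know angle A = 85° and angle B = 23°, so their sum is 108°.
Therefore angle C = 180° - 108° = 72°.

72 degrees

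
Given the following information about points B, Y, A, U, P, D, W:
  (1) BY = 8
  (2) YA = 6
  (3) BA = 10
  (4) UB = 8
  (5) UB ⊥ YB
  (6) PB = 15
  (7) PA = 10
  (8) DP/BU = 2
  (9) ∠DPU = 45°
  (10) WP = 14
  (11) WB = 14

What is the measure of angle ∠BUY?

Step 1: By the law of cosines on triangle UBY: UY² = 8² + 8² − 2·8·8·cos(90°) = 128, so UY = 8·√2.
Step 2: By the inverse law of cosines on triangle BUY: cos(∠BUY) = (8² + (8·√2)² − 8²) / (2·8·8·√2) = 128/181.02 = 0.7071, so ∠BUY = 45°.

Therefore, the measure of angle ∠BUY = 45°.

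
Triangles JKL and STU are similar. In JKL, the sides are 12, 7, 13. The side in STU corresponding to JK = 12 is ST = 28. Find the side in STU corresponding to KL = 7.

Similar triangles have proportional sides. Setting up the proportion:
ST / JK = TU / KL
28 / 12 = TU / 7
TU = 7 * 28 / 12 = 49/3.

49/3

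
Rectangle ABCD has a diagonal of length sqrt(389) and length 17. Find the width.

Using the Pythagorean theorem: d^2 = a^2 + b^2
b^2 = d^2 - a^2
b^2 = 389 - 289
b^2 = 100
b = sqrt(100) = 10

10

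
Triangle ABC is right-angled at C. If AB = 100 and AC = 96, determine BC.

BC = sqrt(100^2 - 96^2) = sqrt(784) = 28

28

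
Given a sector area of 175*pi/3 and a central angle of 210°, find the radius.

r² = 360 × 175*pi/3 / (π × 210) = 100, so r = 10.

10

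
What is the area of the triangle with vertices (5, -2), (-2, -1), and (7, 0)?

Using the Shoelace formula for a triangle:
Area = (1/2)|x0(y1 - y2) + x1(y2 - y0) + x2(y0 - y1)|
Area = (1/2)|5(-1 - 0) + -2(0 - -2) + 7(-2 - -1)|
Area = (1/2)|-5 + -4 + -7|
Area = (1/2)|-16|
Area = (1/2)(16)
Area = 8

8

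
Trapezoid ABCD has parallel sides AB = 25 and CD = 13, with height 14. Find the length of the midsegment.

The midsegment of a trapezoid = (base1 + base2) / 2
midsegment = (25 + 13) / 2
midsegment = 38 / 2
midsegment = 19

19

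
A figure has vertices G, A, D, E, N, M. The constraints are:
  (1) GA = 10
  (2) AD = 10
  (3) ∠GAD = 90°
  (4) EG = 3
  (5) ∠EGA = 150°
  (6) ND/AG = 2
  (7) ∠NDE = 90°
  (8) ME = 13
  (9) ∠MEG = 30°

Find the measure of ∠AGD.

Step 1: By the law of cosines on triangle GAD: GD² = 10² + 10² − 2·10·10·cos(90°) = 200, so GD = 10·√2.
Step 2: By the inverse law of cosines on triangle AGD: cos(∠AGD) = (10² + (10·√2)² − 10²) / (2·10·10·√2) = 200/282.84 = 0.7071, so ∠AGD = 45°.

Therefore, the measure of angle ∠AGD = 45°.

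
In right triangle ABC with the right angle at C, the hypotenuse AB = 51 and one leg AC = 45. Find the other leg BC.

By the Pythagorean theorem: BC^2 = AB^2 - AC^2
BC^2 = 51^2 - 45^2 = 2601 - 2025 = 576
BC = sqrt(576) = 24

24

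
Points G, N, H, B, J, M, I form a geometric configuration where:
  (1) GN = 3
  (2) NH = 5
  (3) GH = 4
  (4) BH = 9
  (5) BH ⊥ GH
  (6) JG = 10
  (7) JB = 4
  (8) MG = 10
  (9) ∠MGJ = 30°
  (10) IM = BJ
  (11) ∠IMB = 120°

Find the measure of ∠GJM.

Step 1: By the law of cosines on triangle JGM: JM² = 10² + 10² − 2·10·10·cos(30°) = 26.79, so JM ≈ 5.18.
Step 2: By the inverse law of cosines on triangle GJM: cos(∠GJM) = (10² + 5.18² − 10²) / (2·10·5.18) = 26.79/103.53 = 0.2588, so ∠GJM = 75°.

Therefore, the measure of angle ∠GJM = 75°.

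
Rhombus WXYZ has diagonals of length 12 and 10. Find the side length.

Half-diagonals are 6 and 5. side = sqrt(6^2 + 5^2) = sqrt(61)

sqrt(61)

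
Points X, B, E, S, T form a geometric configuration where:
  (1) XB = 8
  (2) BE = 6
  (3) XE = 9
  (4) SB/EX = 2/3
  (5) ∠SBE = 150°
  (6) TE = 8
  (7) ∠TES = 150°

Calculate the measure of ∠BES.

From the given relations: SB = 2/3·EX = 2/3·9 = 6.
Step 1: By the law of cosines on triangle EBS: ES² = 6² + 6² − 2·6·6·cos(150°) = 134.35, so ES ≈ 11.59.
Step 2: By the inverse law of cosines on triangle BES: cos(∠BES) = (6² + 11.59² − 6²) / (2·6·11.59) = 134.35/139.09 = 0.9659, so ∠BES = 15°.

Therefore, the measure of angle ∠BES = 15°.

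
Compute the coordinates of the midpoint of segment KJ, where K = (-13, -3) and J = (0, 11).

The midpoint is the average of the coordinates:
x: (-13 + 0)/2 = -13/2
y: (-3 + 11)/2 = 4
Midpoint = (-13/2, 4)

(-13/2, 4)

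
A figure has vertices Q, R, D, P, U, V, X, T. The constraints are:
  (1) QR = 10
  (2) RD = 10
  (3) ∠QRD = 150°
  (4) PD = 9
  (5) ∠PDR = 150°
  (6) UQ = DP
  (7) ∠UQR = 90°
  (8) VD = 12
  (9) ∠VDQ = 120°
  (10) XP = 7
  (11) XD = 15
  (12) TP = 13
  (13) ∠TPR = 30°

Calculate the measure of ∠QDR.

Step 1: By the law of cosines on triangle DRQ: DQ² = 10² + 10² − 2·10·10·cos(150°) = 373.21, so DQ ≈ 19.32.
Step 2: By the inverse law of cosines on triangle QDR: cos(∠QDR) = (19.32² + 10² − 10²) / (2·19.32·10) = 373.21/386.37 = 0.9659, so ∠QDR = 15°.

Therefore, the measure of angle ∠QDR = 15°.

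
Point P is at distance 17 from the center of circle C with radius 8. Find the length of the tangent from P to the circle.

Let T be the point of tangency. Then CT ⊥ PT (radius ⊥ tangent).
In right triangle CTP: CP² = CT² + PT²
17² = 8² + PT²
PT² = 225, PT = 15

15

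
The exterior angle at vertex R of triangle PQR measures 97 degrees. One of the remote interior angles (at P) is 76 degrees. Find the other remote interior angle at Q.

By the exterior angle theorem: exterior angle = sum of remote interior angles.
97 = 76 + angle Q
angle Q = 97 - 76 = 21 degrees

21 degrees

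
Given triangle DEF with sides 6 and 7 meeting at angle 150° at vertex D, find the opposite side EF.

Law of cosines: EF^2 = 6^2 + 7^2 - 2(6)(7)cos(150°) = 42*sqrt(3) + 85, so EF = sqrt(42*sqrt(3) + 85).

sqrt(42*sqrt(3) + 85)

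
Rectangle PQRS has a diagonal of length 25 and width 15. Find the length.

b = sqrt(d^2 - a^2) = sqrt(625 - 225) = sqrt(400) = 20

20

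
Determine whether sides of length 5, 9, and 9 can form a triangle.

Check all three triangle inequalities:
5 + 9 = 14 > 9 ✓
5 + 9 = 14 > 9 ✓
9 + 9 = 18 > 5 ✓
All conditions hold, so these sides form a valid triangle.

Yes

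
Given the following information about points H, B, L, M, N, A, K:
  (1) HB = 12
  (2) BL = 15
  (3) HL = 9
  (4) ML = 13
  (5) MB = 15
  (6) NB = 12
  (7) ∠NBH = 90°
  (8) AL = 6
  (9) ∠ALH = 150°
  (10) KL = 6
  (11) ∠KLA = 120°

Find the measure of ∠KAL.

Step 1: By the law of cosines on triangle ALK: AK² = 6² + 6² − 2·6·6·cos(120°) = 108, so AK = 6·√3.
Step 2: By the inverse law of cosines on triangle KAL: cos(∠KAL) = ((6·√3)² + 6² − 6²) / (2·6·√3·6) = 108/124.71 = 0.866, so ∠KAL = 30°.

Therefore, the measure of angle ∠KAL = 30°.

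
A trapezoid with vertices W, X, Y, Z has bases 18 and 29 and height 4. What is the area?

Area of a trapezoid = (base1 + base2) * height / 2
Area = (18 + 29) * 4 / 2
Area = 47 * 4 / 2
Area = 188 / 2
Area = 94

94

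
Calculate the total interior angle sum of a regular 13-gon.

The sum of interior angles of an n-sided polygon is (n - 2) * 180.
For n = 13: (13 - 2) * 180 = 11 * 180 = 1980 degrees.

1980 degrees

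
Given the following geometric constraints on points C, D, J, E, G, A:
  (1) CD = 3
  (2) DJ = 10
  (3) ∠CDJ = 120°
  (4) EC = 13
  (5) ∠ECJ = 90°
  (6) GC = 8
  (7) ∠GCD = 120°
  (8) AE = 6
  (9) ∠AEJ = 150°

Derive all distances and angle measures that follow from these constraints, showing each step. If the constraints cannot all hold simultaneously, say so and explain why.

The constraints are consistent.

Step 1: From CD = 3, DJ = 10, and ∠CDJ = 120°, by the law of cosines:
  CJ² = CD² + DJ² - 2·CD·DJ·cos(120°) = 9 + 100 + 30 = 139
  CJ = √139

Step 2: From DC = 3, CG = 8, and ∠DCG = 120°, by the law of cosines:
  DG² = DC² + CG² - 2·DC·CG·cos(120°) = 9 + 64 + 24 = 97
  DG = √97

Step 3: From JC = √139, CE = 13, and ∠JCE = 90°, by the law of cosines:
  JE² = JC² + CE² - 2·JC·CE·cos(90°) = 139 + 169 - 0 = 308
  JE = 2·√77

Step 4: From CD = 3, CJ = √139, DJ = 10, by the inverse law of cosines:
  cos(∠DCJ) = (CD² + CJ² - DJ²) / (2·CD·CJ)
  ∠DCJ = 47.27°

Step 5: From DC = 3, DG = √97, CG = 8, by the inverse law of cosines:
  cos(∠CDG) = (DC² + DG² - CG²) / (2·DC·DG)
  ∠CDG = 44.7°

Step 6: From JC = √139, JD = 10, CD = 3, by the inverse law of cosines:
  cos(∠CJD) = (JC² + JD² - CD²) / (2·JC·JD)
  ∠CJD = 12.73°

Step 7: From GC = 8, GD = √97, CD = 3, by the inverse law of cosines:
  cos(∠CGD) = (GC² + GD² - CD²) / (2·GC·GD)
  ∠CGD = 15.3°

Step 8: From JE = 2·√77, EA = 6, and ∠JEA = 150°, by the law of cosines:
  JA² = JE² + EA² - 2·JE·EA·cos(150°) = 308 + 36 + 182.4 = 526.4
  JA ≈ 22.94

Step 9: From JC = √139, JE = 2·√77, CE = 13, by the inverse law of cosines:
  cos(∠CJE) = (JC² + JE² - CE²) / (2·JC·JE)
  ∠CJE = 47.79°

Step 10: From EC = 13, EJ = 2·√77, CJ = √139, by the inverse law of cosines:
  cos(∠CEJ) = (EC² + EJ² - CJ²) / (2·EC·EJ)
  ∠CEJ = 42.21°

Step 11: From JA = 22.94, JE = 2·√77, AE = 6, by the inverse law of cosines:
  cos(∠AJE) = (JA² + JE² - AE²) / (2·JA·JE)
  ∠AJE = 7.51°

Step 12: From AE = 6, AJ = 22.94, EJ = 2·√77, by the inverse law of cosines:
  cos(∠EAJ) = (AE² + AJ² - EJ²) / (2·AE·AJ)
  ∠EAJ = 22.49°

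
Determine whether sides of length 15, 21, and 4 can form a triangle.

No.
The triangle inequality is violated: 15 + 4 = 19 ≤ 21.
These lengths cannot form a triangle.

No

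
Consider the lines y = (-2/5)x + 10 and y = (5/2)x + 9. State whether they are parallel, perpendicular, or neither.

Slope of line 1: m1 = -2/5
Slope of line 2: m2 = 5/2
m1 * m2 = -1, so perpendicular.

Perpendicular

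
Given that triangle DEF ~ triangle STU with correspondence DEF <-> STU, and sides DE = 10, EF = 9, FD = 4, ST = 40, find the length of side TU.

Similar triangles have proportional sides. Setting up the proportion:
ST / DE = TU / EF
40 / 10 = TU / 9
TU = 9 * 40 / 10 = 36.

36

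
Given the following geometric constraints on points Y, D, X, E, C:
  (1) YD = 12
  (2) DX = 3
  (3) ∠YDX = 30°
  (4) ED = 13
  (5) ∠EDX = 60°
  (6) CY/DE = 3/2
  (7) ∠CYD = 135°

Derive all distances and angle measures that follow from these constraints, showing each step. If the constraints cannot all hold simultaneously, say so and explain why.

The constraints are consistent.

From the given relations:
  CY = 3/2·DE = 3/2·13 ≈ 19.5

Step 1: From YD = 12, DX = 3, and ∠YDX = 30°, by the law of cosines:
  YX² = YD² + DX² - 2·YD·DX·cos(30°) = 144 + 9 - 62.35 = 90.65
  YX ≈ 9.52

Step 2: From DY = 12, YC = 19.5, and ∠DYC = 135°, by the law of cosines:
  DC² = DY² + YC² - 2·DY·YC·cos(135°) = 144 + 380.2 + 330.9 = 855.2
  DC ≈ 29.24

Step 3: From XD = 3, DE = 13, and ∠XDE = 60°, by the law of cosines:
  XE² = XD² + DE² - 2·XD·DE·cos(60°) = 9 + 169 - 39 = 139
  XE = √139

Step 4: From YD = 12, YX = 9.52, DX = 3, by the inverse law of cosines:
  cos(∠DYX) = (YD² + YX² - DX²) / (2·YD·YX)
  ∠DYX = 9.06°

Step 5: From DC = 29.24, DY = 12, CY = 19.5, by the inverse law of cosines:
  cos(∠CDY) = (DC² + DY² - CY²) / (2·DC·DY)
  ∠CDY = 28.13°

Step 6: From XD = 3, XE = √139, DE = 13, by the inverse law of cosines:
  cos(∠DXE) = (XD² + XE² - DE²) / (2·XD·XE)
  ∠DXE = 107.27°

Step 7: From XD = 3, XY = 9.52, DY = 12, by the inverse law of cosines:
  cos(∠DXY) = (XD² + XY² - DY²) / (2·XD·XY)
  ∠DXY = 140.94°

Step 8: From ED = 13, EX = √139, DX = 3, by the inverse law of cosines:
  cos(∠DEX) = (ED² + EX² - DX²) / (2·ED·EX)
  ∠DEX = 12.73°

Step 9: From CD = 29.24, CY = 19.5, DY = 12, by the inverse law of cosines:
  cos(∠DCY) = (CD² + CY² - DY²) / (2·CD·CY)
  ∠DCY = 16.87°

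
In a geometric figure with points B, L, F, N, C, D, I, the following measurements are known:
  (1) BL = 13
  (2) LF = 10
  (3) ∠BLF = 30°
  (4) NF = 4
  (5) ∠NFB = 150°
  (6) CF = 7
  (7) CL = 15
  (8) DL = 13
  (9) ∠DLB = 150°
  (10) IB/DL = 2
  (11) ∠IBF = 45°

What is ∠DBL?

Step 1: By the law of cosines on triangle BLD: BD² = 13² + 13² − 2·13·13·cos(150°) = 630.72, so BD ≈ 25.11.
Step 2: By the inverse law of cosines on triangle DBL: cos(∠DBL) = (25.11² + 13² − 13²) / (2·25.11·13) = 630.72/652.97 = 0.9659, so ∠DBL = 15°.

Therefore, the measure of angle ∠DBL = 15°.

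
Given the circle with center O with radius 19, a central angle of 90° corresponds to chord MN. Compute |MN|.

Drop a perpendicular from the center to the chord, bisecting both the chord and the central angle.
Each half-chord = r sin(θ/2) = 19 sin(45°).
The full chord = 2 × 19 × sin(45°) = 19*sqrt(2).

19*sqrt(2)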